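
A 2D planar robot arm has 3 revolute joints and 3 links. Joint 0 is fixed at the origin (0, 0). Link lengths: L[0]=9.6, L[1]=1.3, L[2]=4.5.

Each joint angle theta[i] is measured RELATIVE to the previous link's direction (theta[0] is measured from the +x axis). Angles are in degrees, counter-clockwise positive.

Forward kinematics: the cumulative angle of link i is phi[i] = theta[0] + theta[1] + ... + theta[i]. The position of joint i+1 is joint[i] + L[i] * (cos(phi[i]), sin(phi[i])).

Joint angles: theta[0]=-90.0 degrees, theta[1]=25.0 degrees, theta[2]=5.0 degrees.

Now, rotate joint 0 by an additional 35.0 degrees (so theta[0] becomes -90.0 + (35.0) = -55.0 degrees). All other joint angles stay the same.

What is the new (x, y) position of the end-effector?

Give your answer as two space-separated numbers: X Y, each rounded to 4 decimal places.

joint[0] = (0.0000, 0.0000)  (base)
link 0: phi[0] = -55 = -55 deg
  cos(-55 deg) = 0.5736, sin(-55 deg) = -0.8192
  joint[1] = (0.0000, 0.0000) + 9.6 * (0.5736, -0.8192) = (0.0000 + 5.5063, 0.0000 + -7.8639) = (5.5063, -7.8639)
link 1: phi[1] = -55 + 25 = -30 deg
  cos(-30 deg) = 0.8660, sin(-30 deg) = -0.5000
  joint[2] = (5.5063, -7.8639) + 1.3 * (0.8660, -0.5000) = (5.5063 + 1.1258, -7.8639 + -0.6500) = (6.6322, -8.5139)
link 2: phi[2] = -55 + 25 + 5 = -25 deg
  cos(-25 deg) = 0.9063, sin(-25 deg) = -0.4226
  joint[3] = (6.6322, -8.5139) + 4.5 * (0.9063, -0.4226) = (6.6322 + 4.0784, -8.5139 + -1.9018) = (10.7106, -10.4156)
End effector: (10.7106, -10.4156)

Answer: 10.7106 -10.4156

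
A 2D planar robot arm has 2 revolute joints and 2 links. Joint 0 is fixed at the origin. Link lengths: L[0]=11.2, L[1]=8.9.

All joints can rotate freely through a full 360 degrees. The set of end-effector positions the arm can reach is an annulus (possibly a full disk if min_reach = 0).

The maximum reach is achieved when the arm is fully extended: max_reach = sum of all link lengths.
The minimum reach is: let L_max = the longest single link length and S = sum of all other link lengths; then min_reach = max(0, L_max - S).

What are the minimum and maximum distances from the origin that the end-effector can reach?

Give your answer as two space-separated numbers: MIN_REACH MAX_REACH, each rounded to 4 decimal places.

Answer: 2.3000 20.1000

Derivation:
Link lengths: [11.2, 8.9]
max_reach = 11.2 + 8.9 = 20.1
L_max = max([11.2, 8.9]) = 11.2
S (sum of others) = 20.1 - 11.2 = 8.9
min_reach = max(0, 11.2 - 8.9) = max(0, 2.3) = 2.3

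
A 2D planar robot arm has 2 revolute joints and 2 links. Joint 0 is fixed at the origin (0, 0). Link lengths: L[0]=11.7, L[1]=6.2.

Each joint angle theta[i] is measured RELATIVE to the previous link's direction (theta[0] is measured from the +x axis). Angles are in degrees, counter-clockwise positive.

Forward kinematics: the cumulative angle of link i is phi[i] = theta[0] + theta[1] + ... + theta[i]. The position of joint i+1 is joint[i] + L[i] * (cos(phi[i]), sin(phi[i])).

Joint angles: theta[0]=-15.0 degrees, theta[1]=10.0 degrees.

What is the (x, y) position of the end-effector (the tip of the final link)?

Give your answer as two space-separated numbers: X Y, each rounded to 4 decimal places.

joint[0] = (0.0000, 0.0000)  (base)
link 0: phi[0] = -15 = -15 deg
  cos(-15 deg) = 0.9659, sin(-15 deg) = -0.2588
  joint[1] = (0.0000, 0.0000) + 11.7 * (0.9659, -0.2588) = (0.0000 + 11.3013, 0.0000 + -3.0282) = (11.3013, -3.0282)
link 1: phi[1] = -15 + 10 = -5 deg
  cos(-5 deg) = 0.9962, sin(-5 deg) = -0.0872
  joint[2] = (11.3013, -3.0282) + 6.2 * (0.9962, -0.0872) = (11.3013 + 6.1764, -3.0282 + -0.5404) = (17.4777, -3.5685)
End effector: (17.4777, -3.5685)

Answer: 17.4777 -3.5685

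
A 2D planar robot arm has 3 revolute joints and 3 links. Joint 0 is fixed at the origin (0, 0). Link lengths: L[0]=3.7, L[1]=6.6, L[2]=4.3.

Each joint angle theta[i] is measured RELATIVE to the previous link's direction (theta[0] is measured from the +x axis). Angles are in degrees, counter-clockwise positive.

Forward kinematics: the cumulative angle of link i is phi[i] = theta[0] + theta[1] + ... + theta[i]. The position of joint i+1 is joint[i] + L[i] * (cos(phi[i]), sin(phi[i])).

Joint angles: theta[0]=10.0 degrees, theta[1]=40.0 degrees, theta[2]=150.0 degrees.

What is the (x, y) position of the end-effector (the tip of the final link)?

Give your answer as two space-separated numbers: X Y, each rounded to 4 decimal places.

Answer: 3.8455 4.2277

Derivation:
joint[0] = (0.0000, 0.0000)  (base)
link 0: phi[0] = 10 = 10 deg
  cos(10 deg) = 0.9848, sin(10 deg) = 0.1736
  joint[1] = (0.0000, 0.0000) + 3.7 * (0.9848, 0.1736) = (0.0000 + 3.6438, 0.0000 + 0.6425) = (3.6438, 0.6425)
link 1: phi[1] = 10 + 40 = 50 deg
  cos(50 deg) = 0.6428, sin(50 deg) = 0.7660
  joint[2] = (3.6438, 0.6425) + 6.6 * (0.6428, 0.7660) = (3.6438 + 4.2424, 0.6425 + 5.0559) = (7.8862, 5.6984)
link 2: phi[2] = 10 + 40 + 150 = 200 deg
  cos(200 deg) = -0.9397, sin(200 deg) = -0.3420
  joint[3] = (7.8862, 5.6984) + 4.3 * (-0.9397, -0.3420) = (7.8862 + -4.0407, 5.6984 + -1.4707) = (3.8455, 4.2277)
End effector: (3.8455, 4.2277)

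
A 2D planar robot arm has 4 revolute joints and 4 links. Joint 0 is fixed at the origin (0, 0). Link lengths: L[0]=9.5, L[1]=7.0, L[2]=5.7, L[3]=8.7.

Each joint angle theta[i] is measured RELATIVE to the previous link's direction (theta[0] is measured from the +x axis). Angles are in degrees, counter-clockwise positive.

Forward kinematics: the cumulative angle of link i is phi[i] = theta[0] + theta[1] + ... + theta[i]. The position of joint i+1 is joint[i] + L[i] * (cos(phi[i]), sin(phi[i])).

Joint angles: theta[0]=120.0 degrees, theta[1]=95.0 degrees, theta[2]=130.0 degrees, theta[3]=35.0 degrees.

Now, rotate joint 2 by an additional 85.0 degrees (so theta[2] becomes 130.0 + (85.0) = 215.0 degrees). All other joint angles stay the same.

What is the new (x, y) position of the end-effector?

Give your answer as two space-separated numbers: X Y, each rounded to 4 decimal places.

Answer: -10.7863 17.9720

Derivation:
joint[0] = (0.0000, 0.0000)  (base)
link 0: phi[0] = 120 = 120 deg
  cos(120 deg) = -0.5000, sin(120 deg) = 0.8660
  joint[1] = (0.0000, 0.0000) + 9.5 * (-0.5000, 0.8660) = (0.0000 + -4.7500, 0.0000 + 8.2272) = (-4.7500, 8.2272)
link 1: phi[1] = 120 + 95 = 215 deg
  cos(215 deg) = -0.8192, sin(215 deg) = -0.5736
  joint[2] = (-4.7500, 8.2272) + 7 * (-0.8192, -0.5736) = (-4.7500 + -5.7341, 8.2272 + -4.0150) = (-10.4841, 4.2122)
link 2: phi[2] = 120 + 95 + 215 = 430 deg
  cos(430 deg) = 0.3420, sin(430 deg) = 0.9397
  joint[3] = (-10.4841, 4.2122) + 5.7 * (0.3420, 0.9397) = (-10.4841 + 1.9495, 4.2122 + 5.3562) = (-8.5345, 9.5685)
link 3: phi[3] = 120 + 95 + 215 + 35 = 465 deg
  cos(465 deg) = -0.2588, sin(465 deg) = 0.9659
  joint[4] = (-8.5345, 9.5685) + 8.7 * (-0.2588, 0.9659) = (-8.5345 + -2.2517, 9.5685 + 8.4036) = (-10.7863, 17.9720)
End effector: (-10.7863, 17.9720)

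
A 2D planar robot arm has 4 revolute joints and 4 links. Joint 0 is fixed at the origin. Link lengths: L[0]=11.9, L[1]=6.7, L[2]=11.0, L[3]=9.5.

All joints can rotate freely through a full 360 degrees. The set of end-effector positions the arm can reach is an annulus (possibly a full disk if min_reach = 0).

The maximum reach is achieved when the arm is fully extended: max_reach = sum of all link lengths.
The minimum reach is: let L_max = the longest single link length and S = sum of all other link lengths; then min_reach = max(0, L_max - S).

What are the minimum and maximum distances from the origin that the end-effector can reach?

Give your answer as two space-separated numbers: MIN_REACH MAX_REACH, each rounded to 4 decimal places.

Link lengths: [11.9, 6.7, 11.0, 9.5]
max_reach = 11.9 + 6.7 + 11 + 9.5 = 39.1
L_max = max([11.9, 6.7, 11.0, 9.5]) = 11.9
S (sum of others) = 39.1 - 11.9 = 27.2
min_reach = max(0, 11.9 - 27.2) = max(0, -15.3) = 0

Answer: 0.0000 39.1000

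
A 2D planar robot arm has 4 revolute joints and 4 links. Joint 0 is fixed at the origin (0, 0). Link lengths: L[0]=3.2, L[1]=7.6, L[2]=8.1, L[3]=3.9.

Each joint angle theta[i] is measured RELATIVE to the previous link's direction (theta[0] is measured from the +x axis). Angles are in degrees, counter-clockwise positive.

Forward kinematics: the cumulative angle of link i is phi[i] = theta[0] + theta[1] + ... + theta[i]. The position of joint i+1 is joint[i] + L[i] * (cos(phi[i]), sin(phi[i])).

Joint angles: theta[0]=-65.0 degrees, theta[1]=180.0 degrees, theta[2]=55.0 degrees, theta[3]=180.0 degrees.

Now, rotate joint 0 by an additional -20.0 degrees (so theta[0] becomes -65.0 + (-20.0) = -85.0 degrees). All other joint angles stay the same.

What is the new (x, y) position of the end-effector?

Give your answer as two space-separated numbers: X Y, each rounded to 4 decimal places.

Answer: -4.0208 6.4833

Derivation:
joint[0] = (0.0000, 0.0000)  (base)
link 0: phi[0] = -85 = -85 deg
  cos(-85 deg) = 0.0872, sin(-85 deg) = -0.9962
  joint[1] = (0.0000, 0.0000) + 3.2 * (0.0872, -0.9962) = (0.0000 + 0.2789, 0.0000 + -3.1878) = (0.2789, -3.1878)
link 1: phi[1] = -85 + 180 = 95 deg
  cos(95 deg) = -0.0872, sin(95 deg) = 0.9962
  joint[2] = (0.2789, -3.1878) + 7.6 * (-0.0872, 0.9962) = (0.2789 + -0.6624, -3.1878 + 7.5711) = (-0.3835, 4.3833)
link 2: phi[2] = -85 + 180 + 55 = 150 deg
  cos(150 deg) = -0.8660, sin(150 deg) = 0.5000
  joint[3] = (-0.3835, 4.3833) + 8.1 * (-0.8660, 0.5000) = (-0.3835 + -7.0148, 4.3833 + 4.0500) = (-7.3983, 8.4333)
link 3: phi[3] = -85 + 180 + 55 + 180 = 330 deg
  cos(330 deg) = 0.8660, sin(330 deg) = -0.5000
  joint[4] = (-7.3983, 8.4333) + 3.9 * (0.8660, -0.5000) = (-7.3983 + 3.3775, 8.4333 + -1.9500) = (-4.0208, 6.4833)
End effector: (-4.0208, 6.4833)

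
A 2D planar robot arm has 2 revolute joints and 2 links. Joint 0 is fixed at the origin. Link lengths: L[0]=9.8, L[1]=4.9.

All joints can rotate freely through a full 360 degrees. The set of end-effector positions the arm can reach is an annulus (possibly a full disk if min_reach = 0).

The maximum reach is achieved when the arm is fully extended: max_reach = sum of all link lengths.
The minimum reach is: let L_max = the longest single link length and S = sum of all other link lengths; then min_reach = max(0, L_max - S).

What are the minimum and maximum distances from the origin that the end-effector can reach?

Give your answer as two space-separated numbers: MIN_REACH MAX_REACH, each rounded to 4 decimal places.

Link lengths: [9.8, 4.9]
max_reach = 9.8 + 4.9 = 14.7
L_max = max([9.8, 4.9]) = 9.8
S (sum of others) = 14.7 - 9.8 = 4.9
min_reach = max(0, 9.8 - 4.9) = max(0, 4.9) = 4.9

Answer: 4.9000 14.7000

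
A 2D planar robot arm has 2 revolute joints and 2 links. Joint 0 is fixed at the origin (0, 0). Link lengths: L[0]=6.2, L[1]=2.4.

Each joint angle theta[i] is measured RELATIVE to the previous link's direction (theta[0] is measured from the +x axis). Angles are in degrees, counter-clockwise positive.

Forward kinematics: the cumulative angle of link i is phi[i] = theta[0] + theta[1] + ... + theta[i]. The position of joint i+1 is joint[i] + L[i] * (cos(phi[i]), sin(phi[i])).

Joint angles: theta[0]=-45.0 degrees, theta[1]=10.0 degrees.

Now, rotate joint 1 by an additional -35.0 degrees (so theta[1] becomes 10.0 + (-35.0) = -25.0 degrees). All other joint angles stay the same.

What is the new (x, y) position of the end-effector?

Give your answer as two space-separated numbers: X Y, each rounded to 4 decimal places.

Answer: 5.2049 -6.6393

Derivation:
joint[0] = (0.0000, 0.0000)  (base)
link 0: phi[0] = -45 = -45 deg
  cos(-45 deg) = 0.7071, sin(-45 deg) = -0.7071
  joint[1] = (0.0000, 0.0000) + 6.2 * (0.7071, -0.7071) = (0.0000 + 4.3841, 0.0000 + -4.3841) = (4.3841, -4.3841)
link 1: phi[1] = -45 + -25 = -70 deg
  cos(-70 deg) = 0.3420, sin(-70 deg) = -0.9397
  joint[2] = (4.3841, -4.3841) + 2.4 * (0.3420, -0.9397) = (4.3841 + 0.8208, -4.3841 + -2.2553) = (5.2049, -6.6393)
End effector: (5.2049, -6.6393)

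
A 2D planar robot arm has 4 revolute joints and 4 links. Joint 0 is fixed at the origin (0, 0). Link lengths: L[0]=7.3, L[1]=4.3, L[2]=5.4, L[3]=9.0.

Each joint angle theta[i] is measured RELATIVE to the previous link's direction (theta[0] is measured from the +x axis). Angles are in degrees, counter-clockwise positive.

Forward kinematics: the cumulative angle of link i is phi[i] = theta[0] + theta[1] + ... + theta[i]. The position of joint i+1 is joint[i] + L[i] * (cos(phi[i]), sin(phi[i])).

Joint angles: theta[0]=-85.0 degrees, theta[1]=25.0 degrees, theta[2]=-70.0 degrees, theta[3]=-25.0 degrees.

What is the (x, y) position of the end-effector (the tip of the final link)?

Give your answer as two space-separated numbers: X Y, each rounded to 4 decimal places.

joint[0] = (0.0000, 0.0000)  (base)
link 0: phi[0] = -85 = -85 deg
  cos(-85 deg) = 0.0872, sin(-85 deg) = -0.9962
  joint[1] = (0.0000, 0.0000) + 7.3 * (0.0872, -0.9962) = (0.0000 + 0.6362, 0.0000 + -7.2722) = (0.6362, -7.2722)
link 1: phi[1] = -85 + 25 = -60 deg
  cos(-60 deg) = 0.5000, sin(-60 deg) = -0.8660
  joint[2] = (0.6362, -7.2722) + 4.3 * (0.5000, -0.8660) = (0.6362 + 2.1500, -7.2722 + -3.7239) = (2.7862, -10.9961)
link 2: phi[2] = -85 + 25 + -70 = -130 deg
  cos(-130 deg) = -0.6428, sin(-130 deg) = -0.7660
  joint[3] = (2.7862, -10.9961) + 5.4 * (-0.6428, -0.7660) = (2.7862 + -3.4711, -10.9961 + -4.1366) = (-0.6848, -15.1328)
link 3: phi[3] = -85 + 25 + -70 + -25 = -155 deg
  cos(-155 deg) = -0.9063, sin(-155 deg) = -0.4226
  joint[4] = (-0.6848, -15.1328) + 9 * (-0.9063, -0.4226) = (-0.6848 + -8.1568, -15.1328 + -3.8036) = (-8.8416, -18.9363)
End effector: (-8.8416, -18.9363)

Answer: -8.8416 -18.9363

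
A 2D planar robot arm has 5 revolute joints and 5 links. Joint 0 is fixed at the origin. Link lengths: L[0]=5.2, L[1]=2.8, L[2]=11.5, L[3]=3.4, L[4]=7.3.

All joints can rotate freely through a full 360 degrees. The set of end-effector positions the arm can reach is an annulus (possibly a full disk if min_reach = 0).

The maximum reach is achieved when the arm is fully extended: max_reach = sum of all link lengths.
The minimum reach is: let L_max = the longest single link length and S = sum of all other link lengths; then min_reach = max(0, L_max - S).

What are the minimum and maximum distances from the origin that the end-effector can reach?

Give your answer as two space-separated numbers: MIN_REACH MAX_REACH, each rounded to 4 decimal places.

Answer: 0.0000 30.2000

Derivation:
Link lengths: [5.2, 2.8, 11.5, 3.4, 7.3]
max_reach = 5.2 + 2.8 + 11.5 + 3.4 + 7.3 = 30.2
L_max = max([5.2, 2.8, 11.5, 3.4, 7.3]) = 11.5
S (sum of others) = 30.2 - 11.5 = 18.7
min_reach = max(0, 11.5 - 18.7) = max(0, -7.2) = 0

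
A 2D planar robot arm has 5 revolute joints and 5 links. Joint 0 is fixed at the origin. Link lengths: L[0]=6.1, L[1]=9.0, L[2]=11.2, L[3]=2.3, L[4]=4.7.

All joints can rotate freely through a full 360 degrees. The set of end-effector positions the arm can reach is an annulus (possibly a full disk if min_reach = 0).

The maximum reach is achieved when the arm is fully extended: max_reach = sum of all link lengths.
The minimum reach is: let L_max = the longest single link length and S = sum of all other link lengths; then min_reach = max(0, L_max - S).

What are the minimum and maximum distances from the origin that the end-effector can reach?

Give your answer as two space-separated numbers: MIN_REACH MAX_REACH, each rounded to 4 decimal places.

Answer: 0.0000 33.3000

Derivation:
Link lengths: [6.1, 9.0, 11.2, 2.3, 4.7]
max_reach = 6.1 + 9 + 11.2 + 2.3 + 4.7 = 33.3
L_max = max([6.1, 9.0, 11.2, 2.3, 4.7]) = 11.2
S (sum of others) = 33.3 - 11.2 = 22.1
min_reach = max(0, 11.2 - 22.1) = max(0, -10.9) = 0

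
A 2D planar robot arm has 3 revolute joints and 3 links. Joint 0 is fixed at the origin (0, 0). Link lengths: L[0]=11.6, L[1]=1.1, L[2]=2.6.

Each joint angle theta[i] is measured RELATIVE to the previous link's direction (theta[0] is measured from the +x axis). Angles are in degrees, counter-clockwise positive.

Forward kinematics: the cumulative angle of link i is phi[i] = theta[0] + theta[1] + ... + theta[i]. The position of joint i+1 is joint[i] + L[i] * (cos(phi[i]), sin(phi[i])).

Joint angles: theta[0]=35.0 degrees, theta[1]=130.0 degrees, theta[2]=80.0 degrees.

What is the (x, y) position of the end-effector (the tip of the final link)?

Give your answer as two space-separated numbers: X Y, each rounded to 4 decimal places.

Answer: 7.3408 4.5818

Derivation:
joint[0] = (0.0000, 0.0000)  (base)
link 0: phi[0] = 35 = 35 deg
  cos(35 deg) = 0.8192, sin(35 deg) = 0.5736
  joint[1] = (0.0000, 0.0000) + 11.6 * (0.8192, 0.5736) = (0.0000 + 9.5022, 0.0000 + 6.6535) = (9.5022, 6.6535)
link 1: phi[1] = 35 + 130 = 165 deg
  cos(165 deg) = -0.9659, sin(165 deg) = 0.2588
  joint[2] = (9.5022, 6.6535) + 1.1 * (-0.9659, 0.2588) = (9.5022 + -1.0625, 6.6535 + 0.2847) = (8.4396, 6.9382)
link 2: phi[2] = 35 + 130 + 80 = 245 deg
  cos(245 deg) = -0.4226, sin(245 deg) = -0.9063
  joint[3] = (8.4396, 6.9382) + 2.6 * (-0.4226, -0.9063) = (8.4396 + -1.0988, 6.9382 + -2.3564) = (7.3408, 4.5818)
End effector: (7.3408, 4.5818)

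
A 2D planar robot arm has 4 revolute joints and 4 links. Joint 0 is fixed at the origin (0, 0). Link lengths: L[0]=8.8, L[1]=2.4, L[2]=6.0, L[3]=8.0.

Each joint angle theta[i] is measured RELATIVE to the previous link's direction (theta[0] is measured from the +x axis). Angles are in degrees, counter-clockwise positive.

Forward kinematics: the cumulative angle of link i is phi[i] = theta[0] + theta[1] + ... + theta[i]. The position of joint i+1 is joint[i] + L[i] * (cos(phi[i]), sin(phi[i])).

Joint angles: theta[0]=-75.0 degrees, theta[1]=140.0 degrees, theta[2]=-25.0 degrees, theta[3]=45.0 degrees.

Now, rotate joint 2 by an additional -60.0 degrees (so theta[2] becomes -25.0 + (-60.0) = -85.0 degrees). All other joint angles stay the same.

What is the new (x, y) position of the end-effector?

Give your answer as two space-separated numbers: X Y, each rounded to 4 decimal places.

joint[0] = (0.0000, 0.0000)  (base)
link 0: phi[0] = -75 = -75 deg
  cos(-75 deg) = 0.2588, sin(-75 deg) = -0.9659
  joint[1] = (0.0000, 0.0000) + 8.8 * (0.2588, -0.9659) = (0.0000 + 2.2776, 0.0000 + -8.5001) = (2.2776, -8.5001)
link 1: phi[1] = -75 + 140 = 65 deg
  cos(65 deg) = 0.4226, sin(65 deg) = 0.9063
  joint[2] = (2.2776, -8.5001) + 2.4 * (0.4226, 0.9063) = (2.2776 + 1.0143, -8.5001 + 2.1751) = (3.2919, -6.3250)
link 2: phi[2] = -75 + 140 + -85 = -20 deg
  cos(-20 deg) = 0.9397, sin(-20 deg) = -0.3420
  joint[3] = (3.2919, -6.3250) + 6 * (0.9397, -0.3420) = (3.2919 + 5.6382, -6.3250 + -2.0521) = (8.9300, -8.3771)
link 3: phi[3] = -75 + 140 + -85 + 45 = 25 deg
  cos(25 deg) = 0.9063, sin(25 deg) = 0.4226
  joint[4] = (8.9300, -8.3771) + 8 * (0.9063, 0.4226) = (8.9300 + 7.2505, -8.3771 + 3.3809) = (16.1805, -4.9962)
End effector: (16.1805, -4.9962)

Answer: 16.1805 -4.9962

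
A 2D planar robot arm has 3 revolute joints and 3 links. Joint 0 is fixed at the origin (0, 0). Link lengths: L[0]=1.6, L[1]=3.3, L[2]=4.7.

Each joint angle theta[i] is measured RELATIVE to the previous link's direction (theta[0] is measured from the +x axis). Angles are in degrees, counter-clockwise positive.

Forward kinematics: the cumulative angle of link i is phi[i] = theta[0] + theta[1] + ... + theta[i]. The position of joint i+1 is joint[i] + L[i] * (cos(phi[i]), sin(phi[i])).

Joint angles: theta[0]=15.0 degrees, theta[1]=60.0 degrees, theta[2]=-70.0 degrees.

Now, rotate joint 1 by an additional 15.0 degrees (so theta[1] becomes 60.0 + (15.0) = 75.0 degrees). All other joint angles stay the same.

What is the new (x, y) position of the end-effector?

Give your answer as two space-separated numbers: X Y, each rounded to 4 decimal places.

joint[0] = (0.0000, 0.0000)  (base)
link 0: phi[0] = 15 = 15 deg
  cos(15 deg) = 0.9659, sin(15 deg) = 0.2588
  joint[1] = (0.0000, 0.0000) + 1.6 * (0.9659, 0.2588) = (0.0000 + 1.5455, 0.0000 + 0.4141) = (1.5455, 0.4141)
link 1: phi[1] = 15 + 75 = 90 deg
  cos(90 deg) = 0.0000, sin(90 deg) = 1.0000
  joint[2] = (1.5455, 0.4141) + 3.3 * (0.0000, 1.0000) = (1.5455 + 0.0000, 0.4141 + 3.3000) = (1.5455, 3.7141)
link 2: phi[2] = 15 + 75 + -70 = 20 deg
  cos(20 deg) = 0.9397, sin(20 deg) = 0.3420
  joint[3] = (1.5455, 3.7141) + 4.7 * (0.9397, 0.3420) = (1.5455 + 4.4166, 3.7141 + 1.6075) = (5.9620, 5.3216)
End effector: (5.9620, 5.3216)

Answer: 5.9620 5.3216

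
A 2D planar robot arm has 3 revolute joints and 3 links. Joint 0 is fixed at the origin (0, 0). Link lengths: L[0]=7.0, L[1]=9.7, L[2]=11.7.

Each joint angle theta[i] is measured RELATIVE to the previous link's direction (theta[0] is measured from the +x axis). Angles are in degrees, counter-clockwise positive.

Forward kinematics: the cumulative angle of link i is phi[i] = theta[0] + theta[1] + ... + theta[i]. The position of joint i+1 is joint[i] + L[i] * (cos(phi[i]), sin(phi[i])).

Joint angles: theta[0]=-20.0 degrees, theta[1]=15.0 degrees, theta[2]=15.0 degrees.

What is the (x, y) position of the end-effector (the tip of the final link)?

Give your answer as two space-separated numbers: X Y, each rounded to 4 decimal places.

Answer: 27.7632 -1.2079

Derivation:
joint[0] = (0.0000, 0.0000)  (base)
link 0: phi[0] = -20 = -20 deg
  cos(-20 deg) = 0.9397, sin(-20 deg) = -0.3420
  joint[1] = (0.0000, 0.0000) + 7 * (0.9397, -0.3420) = (0.0000 + 6.5778, 0.0000 + -2.3941) = (6.5778, -2.3941)
link 1: phi[1] = -20 + 15 = -5 deg
  cos(-5 deg) = 0.9962, sin(-5 deg) = -0.0872
  joint[2] = (6.5778, -2.3941) + 9.7 * (0.9962, -0.0872) = (6.5778 + 9.6631, -2.3941 + -0.8454) = (16.2409, -3.2396)
link 2: phi[2] = -20 + 15 + 15 = 10 deg
  cos(10 deg) = 0.9848, sin(10 deg) = 0.1736
  joint[3] = (16.2409, -3.2396) + 11.7 * (0.9848, 0.1736) = (16.2409 + 11.5223, -3.2396 + 2.0317) = (27.7632, -1.2079)
End effector: (27.7632, -1.2079)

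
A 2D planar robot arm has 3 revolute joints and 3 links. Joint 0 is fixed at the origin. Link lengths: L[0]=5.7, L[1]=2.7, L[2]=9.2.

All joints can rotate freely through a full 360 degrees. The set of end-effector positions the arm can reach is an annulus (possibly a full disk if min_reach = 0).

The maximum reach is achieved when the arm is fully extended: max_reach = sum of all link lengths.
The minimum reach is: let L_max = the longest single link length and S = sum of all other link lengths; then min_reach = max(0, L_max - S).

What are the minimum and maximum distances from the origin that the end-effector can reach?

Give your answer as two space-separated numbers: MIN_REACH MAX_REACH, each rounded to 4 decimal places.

Link lengths: [5.7, 2.7, 9.2]
max_reach = 5.7 + 2.7 + 9.2 = 17.6
L_max = max([5.7, 2.7, 9.2]) = 9.2
S (sum of others) = 17.6 - 9.2 = 8.4
min_reach = max(0, 9.2 - 8.4) = max(0, 0.8) = 0.8

Answer: 0.8000 17.6000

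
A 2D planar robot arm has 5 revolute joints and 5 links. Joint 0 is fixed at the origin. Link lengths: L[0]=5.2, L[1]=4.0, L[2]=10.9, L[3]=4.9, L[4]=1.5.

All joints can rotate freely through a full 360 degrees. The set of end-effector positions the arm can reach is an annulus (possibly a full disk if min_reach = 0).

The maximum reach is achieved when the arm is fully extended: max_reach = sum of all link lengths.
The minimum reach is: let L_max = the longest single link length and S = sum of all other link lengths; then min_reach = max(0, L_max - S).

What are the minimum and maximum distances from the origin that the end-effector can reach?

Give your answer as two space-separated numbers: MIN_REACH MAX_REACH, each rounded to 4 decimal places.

Answer: 0.0000 26.5000

Derivation:
Link lengths: [5.2, 4.0, 10.9, 4.9, 1.5]
max_reach = 5.2 + 4 + 10.9 + 4.9 + 1.5 = 26.5
L_max = max([5.2, 4.0, 10.9, 4.9, 1.5]) = 10.9
S (sum of others) = 26.5 - 10.9 = 15.6
min_reach = max(0, 10.9 - 15.6) = max(0, -4.7) = 0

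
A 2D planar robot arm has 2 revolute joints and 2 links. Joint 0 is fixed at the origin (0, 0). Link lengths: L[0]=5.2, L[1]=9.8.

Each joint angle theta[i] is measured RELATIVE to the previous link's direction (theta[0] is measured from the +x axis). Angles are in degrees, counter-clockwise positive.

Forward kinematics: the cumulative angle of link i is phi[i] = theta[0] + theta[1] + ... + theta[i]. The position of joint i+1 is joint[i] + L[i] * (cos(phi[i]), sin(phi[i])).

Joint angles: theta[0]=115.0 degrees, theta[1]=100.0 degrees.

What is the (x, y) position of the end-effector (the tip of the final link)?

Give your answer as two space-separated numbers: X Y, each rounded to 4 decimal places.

Answer: -10.2253 -0.9082

Derivation:
joint[0] = (0.0000, 0.0000)  (base)
link 0: phi[0] = 115 = 115 deg
  cos(115 deg) = -0.4226, sin(115 deg) = 0.9063
  joint[1] = (0.0000, 0.0000) + 5.2 * (-0.4226, 0.9063) = (0.0000 + -2.1976, 0.0000 + 4.7128) = (-2.1976, 4.7128)
link 1: phi[1] = 115 + 100 = 215 deg
  cos(215 deg) = -0.8192, sin(215 deg) = -0.5736
  joint[2] = (-2.1976, 4.7128) + 9.8 * (-0.8192, -0.5736) = (-2.1976 + -8.0277, 4.7128 + -5.6210) = (-10.2253, -0.9082)
End effector: (-10.2253, -0.9082)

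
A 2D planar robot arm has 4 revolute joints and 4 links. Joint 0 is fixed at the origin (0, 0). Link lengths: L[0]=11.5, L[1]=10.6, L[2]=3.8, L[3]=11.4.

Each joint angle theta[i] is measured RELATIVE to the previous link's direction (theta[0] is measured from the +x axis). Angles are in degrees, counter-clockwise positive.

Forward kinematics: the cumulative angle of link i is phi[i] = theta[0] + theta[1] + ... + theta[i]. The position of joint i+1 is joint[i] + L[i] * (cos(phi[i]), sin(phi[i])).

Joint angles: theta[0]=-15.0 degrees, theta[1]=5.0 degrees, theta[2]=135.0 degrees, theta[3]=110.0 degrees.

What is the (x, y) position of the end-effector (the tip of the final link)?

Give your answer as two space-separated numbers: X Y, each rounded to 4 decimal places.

joint[0] = (0.0000, 0.0000)  (base)
link 0: phi[0] = -15 = -15 deg
  cos(-15 deg) = 0.9659, sin(-15 deg) = -0.2588
  joint[1] = (0.0000, 0.0000) + 11.5 * (0.9659, -0.2588) = (0.0000 + 11.1081, 0.0000 + -2.9764) = (11.1081, -2.9764)
link 1: phi[1] = -15 + 5 = -10 deg
  cos(-10 deg) = 0.9848, sin(-10 deg) = -0.1736
  joint[2] = (11.1081, -2.9764) + 10.6 * (0.9848, -0.1736) = (11.1081 + 10.4390, -2.9764 + -1.8407) = (21.5471, -4.8171)
link 2: phi[2] = -15 + 5 + 135 = 125 deg
  cos(125 deg) = -0.5736, sin(125 deg) = 0.8192
  joint[3] = (21.5471, -4.8171) + 3.8 * (-0.5736, 0.8192) = (21.5471 + -2.1796, -4.8171 + 3.1128) = (19.3675, -1.7043)
link 3: phi[3] = -15 + 5 + 135 + 110 = 235 deg
  cos(235 deg) = -0.5736, sin(235 deg) = -0.8192
  joint[4] = (19.3675, -1.7043) + 11.4 * (-0.5736, -0.8192) = (19.3675 + -6.5388, -1.7043 + -9.3383) = (12.8287, -11.0426)
End effector: (12.8287, -11.0426)

Answer: 12.8287 -11.0426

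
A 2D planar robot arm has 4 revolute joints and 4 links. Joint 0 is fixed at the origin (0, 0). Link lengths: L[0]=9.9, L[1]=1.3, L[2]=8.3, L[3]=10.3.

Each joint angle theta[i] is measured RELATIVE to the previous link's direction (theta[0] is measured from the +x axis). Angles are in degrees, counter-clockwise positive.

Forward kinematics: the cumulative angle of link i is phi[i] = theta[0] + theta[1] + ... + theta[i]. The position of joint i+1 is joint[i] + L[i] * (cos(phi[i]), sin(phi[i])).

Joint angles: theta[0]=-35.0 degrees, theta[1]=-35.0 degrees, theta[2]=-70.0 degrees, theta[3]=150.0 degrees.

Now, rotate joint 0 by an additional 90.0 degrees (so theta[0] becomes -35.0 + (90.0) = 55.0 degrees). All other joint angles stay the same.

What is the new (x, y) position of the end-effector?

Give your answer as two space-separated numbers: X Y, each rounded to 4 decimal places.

Answer: 10.4466 12.3396

Derivation:
joint[0] = (0.0000, 0.0000)  (base)
link 0: phi[0] = 55 = 55 deg
  cos(55 deg) = 0.5736, sin(55 deg) = 0.8192
  joint[1] = (0.0000, 0.0000) + 9.9 * (0.5736, 0.8192) = (0.0000 + 5.6784, 0.0000 + 8.1096) = (5.6784, 8.1096)
link 1: phi[1] = 55 + -35 = 20 deg
  cos(20 deg) = 0.9397, sin(20 deg) = 0.3420
  joint[2] = (5.6784, 8.1096) + 1.3 * (0.9397, 0.3420) = (5.6784 + 1.2216, 8.1096 + 0.4446) = (6.9000, 8.5542)
link 2: phi[2] = 55 + -35 + -70 = -50 deg
  cos(-50 deg) = 0.6428, sin(-50 deg) = -0.7660
  joint[3] = (6.9000, 8.5542) + 8.3 * (0.6428, -0.7660) = (6.9000 + 5.3351, 8.5542 + -6.3582) = (12.2351, 2.1961)
link 3: phi[3] = 55 + -35 + -70 + 150 = 100 deg
  cos(100 deg) = -0.1736, sin(100 deg) = 0.9848
  joint[4] = (12.2351, 2.1961) + 10.3 * (-0.1736, 0.9848) = (12.2351 + -1.7886, 2.1961 + 10.1435) = (10.4466, 12.3396)
End effector: (10.4466, 12.3396)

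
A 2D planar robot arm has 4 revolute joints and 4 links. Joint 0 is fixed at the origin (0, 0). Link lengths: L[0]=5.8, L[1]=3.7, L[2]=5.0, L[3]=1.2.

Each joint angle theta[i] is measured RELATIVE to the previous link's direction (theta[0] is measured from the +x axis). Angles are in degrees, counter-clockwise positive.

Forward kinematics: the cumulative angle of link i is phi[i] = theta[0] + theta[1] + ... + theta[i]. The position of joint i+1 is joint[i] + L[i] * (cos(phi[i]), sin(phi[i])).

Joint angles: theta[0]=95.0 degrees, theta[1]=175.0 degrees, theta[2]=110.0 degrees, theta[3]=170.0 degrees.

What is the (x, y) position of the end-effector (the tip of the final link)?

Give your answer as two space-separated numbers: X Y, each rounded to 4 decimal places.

Answer: 3.0112 3.5797

Derivation:
joint[0] = (0.0000, 0.0000)  (base)
link 0: phi[0] = 95 = 95 deg
  cos(95 deg) = -0.0872, sin(95 deg) = 0.9962
  joint[1] = (0.0000, 0.0000) + 5.8 * (-0.0872, 0.9962) = (0.0000 + -0.5055, 0.0000 + 5.7779) = (-0.5055, 5.7779)
link 1: phi[1] = 95 + 175 = 270 deg
  cos(270 deg) = -0.0000, sin(270 deg) = -1.0000
  joint[2] = (-0.5055, 5.7779) + 3.7 * (-0.0000, -1.0000) = (-0.5055 + -0.0000, 5.7779 + -3.7000) = (-0.5055, 2.0779)
link 2: phi[2] = 95 + 175 + 110 = 380 deg
  cos(380 deg) = 0.9397, sin(380 deg) = 0.3420
  joint[3] = (-0.5055, 2.0779) + 5 * (0.9397, 0.3420) = (-0.5055 + 4.6985, 2.0779 + 1.7101) = (4.1930, 3.7880)
link 3: phi[3] = 95 + 175 + 110 + 170 = 550 deg
  cos(550 deg) = -0.9848, sin(550 deg) = -0.1736
  joint[4] = (4.1930, 3.7880) + 1.2 * (-0.9848, -0.1736) = (4.1930 + -1.1818, 3.7880 + -0.2084) = (3.0112, 3.5797)
End effector: (3.0112, 3.5797)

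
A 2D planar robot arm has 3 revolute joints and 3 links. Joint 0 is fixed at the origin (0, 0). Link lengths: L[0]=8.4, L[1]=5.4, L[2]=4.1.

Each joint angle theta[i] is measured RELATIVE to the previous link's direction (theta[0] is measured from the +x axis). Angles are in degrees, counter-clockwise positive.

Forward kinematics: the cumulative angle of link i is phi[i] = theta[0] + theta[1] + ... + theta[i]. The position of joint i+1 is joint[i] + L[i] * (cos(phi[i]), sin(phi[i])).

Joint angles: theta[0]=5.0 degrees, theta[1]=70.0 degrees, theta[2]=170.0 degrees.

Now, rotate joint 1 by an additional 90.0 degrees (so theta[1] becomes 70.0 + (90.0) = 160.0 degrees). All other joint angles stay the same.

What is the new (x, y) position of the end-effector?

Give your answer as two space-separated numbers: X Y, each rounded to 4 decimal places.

joint[0] = (0.0000, 0.0000)  (base)
link 0: phi[0] = 5 = 5 deg
  cos(5 deg) = 0.9962, sin(5 deg) = 0.0872
  joint[1] = (0.0000, 0.0000) + 8.4 * (0.9962, 0.0872) = (0.0000 + 8.3680, 0.0000 + 0.7321) = (8.3680, 0.7321)
link 1: phi[1] = 5 + 160 = 165 deg
  cos(165 deg) = -0.9659, sin(165 deg) = 0.2588
  joint[2] = (8.3680, 0.7321) + 5.4 * (-0.9659, 0.2588) = (8.3680 + -5.2160, 0.7321 + 1.3976) = (3.1520, 2.1297)
link 2: phi[2] = 5 + 160 + 170 = 335 deg
  cos(335 deg) = 0.9063, sin(335 deg) = -0.4226
  joint[3] = (3.1520, 2.1297) + 4.1 * (0.9063, -0.4226) = (3.1520 + 3.7159, 2.1297 + -1.7327) = (6.8679, 0.3970)
End effector: (6.8679, 0.3970)

Answer: 6.8679 0.3970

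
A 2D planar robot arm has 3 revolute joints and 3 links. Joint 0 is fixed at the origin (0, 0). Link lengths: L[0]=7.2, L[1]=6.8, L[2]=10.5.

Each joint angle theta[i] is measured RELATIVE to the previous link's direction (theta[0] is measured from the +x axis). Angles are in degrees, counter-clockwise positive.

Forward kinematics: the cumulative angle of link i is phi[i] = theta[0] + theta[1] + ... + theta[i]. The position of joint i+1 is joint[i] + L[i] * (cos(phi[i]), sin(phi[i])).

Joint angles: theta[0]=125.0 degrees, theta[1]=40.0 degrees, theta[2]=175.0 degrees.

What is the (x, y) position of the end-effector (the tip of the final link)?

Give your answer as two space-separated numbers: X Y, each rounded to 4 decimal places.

Answer: -0.8313 4.0667

Derivation:
joint[0] = (0.0000, 0.0000)  (base)
link 0: phi[0] = 125 = 125 deg
  cos(125 deg) = -0.5736, sin(125 deg) = 0.8192
  joint[1] = (0.0000, 0.0000) + 7.2 * (-0.5736, 0.8192) = (0.0000 + -4.1298, 0.0000 + 5.8979) = (-4.1298, 5.8979)
link 1: phi[1] = 125 + 40 = 165 deg
  cos(165 deg) = -0.9659, sin(165 deg) = 0.2588
  joint[2] = (-4.1298, 5.8979) + 6.8 * (-0.9659, 0.2588) = (-4.1298 + -6.5683, 5.8979 + 1.7600) = (-10.6980, 7.6579)
link 2: phi[2] = 125 + 40 + 175 = 340 deg
  cos(340 deg) = 0.9397, sin(340 deg) = -0.3420
  joint[3] = (-10.6980, 7.6579) + 10.5 * (0.9397, -0.3420) = (-10.6980 + 9.8668, 7.6579 + -3.5912) = (-0.8313, 4.0667)
End effector: (-0.8313, 4.0667)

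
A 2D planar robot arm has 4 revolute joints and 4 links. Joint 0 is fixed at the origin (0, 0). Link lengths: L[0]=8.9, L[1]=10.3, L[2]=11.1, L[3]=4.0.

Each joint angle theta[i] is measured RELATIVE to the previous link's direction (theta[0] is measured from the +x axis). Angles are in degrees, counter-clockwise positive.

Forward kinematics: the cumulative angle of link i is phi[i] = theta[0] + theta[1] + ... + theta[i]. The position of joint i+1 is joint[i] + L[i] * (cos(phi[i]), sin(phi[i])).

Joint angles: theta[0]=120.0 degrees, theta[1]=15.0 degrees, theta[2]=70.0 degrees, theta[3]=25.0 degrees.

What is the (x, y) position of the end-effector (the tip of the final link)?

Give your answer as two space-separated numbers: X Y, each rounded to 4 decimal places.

joint[0] = (0.0000, 0.0000)  (base)
link 0: phi[0] = 120 = 120 deg
  cos(120 deg) = -0.5000, sin(120 deg) = 0.8660
  joint[1] = (0.0000, 0.0000) + 8.9 * (-0.5000, 0.8660) = (0.0000 + -4.4500, 0.0000 + 7.7076) = (-4.4500, 7.7076)
link 1: phi[1] = 120 + 15 = 135 deg
  cos(135 deg) = -0.7071, sin(135 deg) = 0.7071
  joint[2] = (-4.4500, 7.7076) + 10.3 * (-0.7071, 0.7071) = (-4.4500 + -7.2832, 7.7076 + 7.2832) = (-11.7332, 14.9908)
link 2: phi[2] = 120 + 15 + 70 = 205 deg
  cos(205 deg) = -0.9063, sin(205 deg) = -0.4226
  joint[3] = (-11.7332, 14.9908) + 11.1 * (-0.9063, -0.4226) = (-11.7332 + -10.0600, 14.9908 + -4.6911) = (-21.7932, 10.2998)
link 3: phi[3] = 120 + 15 + 70 + 25 = 230 deg
  cos(230 deg) = -0.6428, sin(230 deg) = -0.7660
  joint[4] = (-21.7932, 10.2998) + 4 * (-0.6428, -0.7660) = (-21.7932 + -2.5712, 10.2998 + -3.0642) = (-24.3644, 7.2356)
End effector: (-24.3644, 7.2356)

Answer: -24.3644 7.2356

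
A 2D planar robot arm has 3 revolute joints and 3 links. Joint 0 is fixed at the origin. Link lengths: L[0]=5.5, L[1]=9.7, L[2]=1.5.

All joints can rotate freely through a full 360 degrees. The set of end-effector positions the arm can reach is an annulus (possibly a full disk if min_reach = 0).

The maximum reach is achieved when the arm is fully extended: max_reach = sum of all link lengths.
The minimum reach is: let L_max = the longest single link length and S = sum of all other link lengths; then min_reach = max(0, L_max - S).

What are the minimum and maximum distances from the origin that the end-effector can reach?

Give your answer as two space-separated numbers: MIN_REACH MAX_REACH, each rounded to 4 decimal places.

Link lengths: [5.5, 9.7, 1.5]
max_reach = 5.5 + 9.7 + 1.5 = 16.7
L_max = max([5.5, 9.7, 1.5]) = 9.7
S (sum of others) = 16.7 - 9.7 = 7
min_reach = max(0, 9.7 - 7) = max(0, 2.7) = 2.7

Answer: 2.7000 16.7000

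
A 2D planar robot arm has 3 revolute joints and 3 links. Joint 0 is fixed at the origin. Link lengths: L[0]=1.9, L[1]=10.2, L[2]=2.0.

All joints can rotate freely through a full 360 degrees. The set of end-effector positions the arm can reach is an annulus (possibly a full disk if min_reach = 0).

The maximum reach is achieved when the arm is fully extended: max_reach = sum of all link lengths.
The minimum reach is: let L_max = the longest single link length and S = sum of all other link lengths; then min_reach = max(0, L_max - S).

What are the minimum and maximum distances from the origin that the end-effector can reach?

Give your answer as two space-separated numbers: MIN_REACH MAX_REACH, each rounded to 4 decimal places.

Answer: 6.3000 14.1000

Derivation:
Link lengths: [1.9, 10.2, 2.0]
max_reach = 1.9 + 10.2 + 2 = 14.1
L_max = max([1.9, 10.2, 2.0]) = 10.2
S (sum of others) = 14.1 - 10.2 = 3.9
min_reach = max(0, 10.2 - 3.9) = max(0, 6.3) = 6.3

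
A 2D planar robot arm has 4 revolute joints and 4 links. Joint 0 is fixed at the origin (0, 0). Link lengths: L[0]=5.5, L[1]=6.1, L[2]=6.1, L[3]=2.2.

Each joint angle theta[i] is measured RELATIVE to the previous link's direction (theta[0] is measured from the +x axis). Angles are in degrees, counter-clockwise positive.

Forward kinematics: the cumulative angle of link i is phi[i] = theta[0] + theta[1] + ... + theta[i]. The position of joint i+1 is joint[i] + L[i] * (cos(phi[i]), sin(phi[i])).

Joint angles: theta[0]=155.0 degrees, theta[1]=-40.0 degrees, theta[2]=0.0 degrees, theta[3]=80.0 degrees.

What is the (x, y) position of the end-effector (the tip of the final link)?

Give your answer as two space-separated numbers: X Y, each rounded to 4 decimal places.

joint[0] = (0.0000, 0.0000)  (base)
link 0: phi[0] = 155 = 155 deg
  cos(155 deg) = -0.9063, sin(155 deg) = 0.4226
  joint[1] = (0.0000, 0.0000) + 5.5 * (-0.9063, 0.4226) = (0.0000 + -4.9847, 0.0000 + 2.3244) = (-4.9847, 2.3244)
link 1: phi[1] = 155 + -40 = 115 deg
  cos(115 deg) = -0.4226, sin(115 deg) = 0.9063
  joint[2] = (-4.9847, 2.3244) + 6.1 * (-0.4226, 0.9063) = (-4.9847 + -2.5780, 2.3244 + 5.5285) = (-7.5627, 7.8529)
link 2: phi[2] = 155 + -40 + 0 = 115 deg
  cos(115 deg) = -0.4226, sin(115 deg) = 0.9063
  joint[3] = (-7.5627, 7.8529) + 6.1 * (-0.4226, 0.9063) = (-7.5627 + -2.5780, 7.8529 + 5.5285) = (-10.1406, 13.3814)
link 3: phi[3] = 155 + -40 + 0 + 80 = 195 deg
  cos(195 deg) = -0.9659, sin(195 deg) = -0.2588
  joint[4] = (-10.1406, 13.3814) + 2.2 * (-0.9659, -0.2588) = (-10.1406 + -2.1250, 13.3814 + -0.5694) = (-12.2657, 12.8120)
End effector: (-12.2657, 12.8120)

Answer: -12.2657 12.8120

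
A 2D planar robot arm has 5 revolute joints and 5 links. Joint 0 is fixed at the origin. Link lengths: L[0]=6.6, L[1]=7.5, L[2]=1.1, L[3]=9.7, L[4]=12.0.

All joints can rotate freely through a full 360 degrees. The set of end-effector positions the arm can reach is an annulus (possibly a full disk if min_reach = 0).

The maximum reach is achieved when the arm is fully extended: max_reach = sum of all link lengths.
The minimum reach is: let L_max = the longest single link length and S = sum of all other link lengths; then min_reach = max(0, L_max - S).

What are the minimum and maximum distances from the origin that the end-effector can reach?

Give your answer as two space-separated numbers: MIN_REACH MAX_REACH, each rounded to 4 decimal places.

Link lengths: [6.6, 7.5, 1.1, 9.7, 12.0]
max_reach = 6.6 + 7.5 + 1.1 + 9.7 + 12 = 36.9
L_max = max([6.6, 7.5, 1.1, 9.7, 12.0]) = 12
S (sum of others) = 36.9 - 12 = 24.9
min_reach = max(0, 12 - 24.9) = max(0, -12.9) = 0

Answer: 0.0000 36.9000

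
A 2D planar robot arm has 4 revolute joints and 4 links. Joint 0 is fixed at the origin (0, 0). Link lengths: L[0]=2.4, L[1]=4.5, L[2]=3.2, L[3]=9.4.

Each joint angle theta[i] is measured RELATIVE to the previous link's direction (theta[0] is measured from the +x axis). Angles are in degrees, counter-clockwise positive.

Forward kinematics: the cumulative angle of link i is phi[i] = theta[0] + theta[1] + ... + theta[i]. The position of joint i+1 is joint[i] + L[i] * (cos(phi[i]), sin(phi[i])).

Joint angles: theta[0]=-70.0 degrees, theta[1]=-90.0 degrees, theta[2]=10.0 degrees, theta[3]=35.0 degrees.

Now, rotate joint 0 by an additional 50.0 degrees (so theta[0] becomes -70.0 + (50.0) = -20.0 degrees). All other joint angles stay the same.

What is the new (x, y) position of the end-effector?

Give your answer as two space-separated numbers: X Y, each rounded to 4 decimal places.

Answer: 4.1331 -16.7201

Derivation:
joint[0] = (0.0000, 0.0000)  (base)
link 0: phi[0] = -20 = -20 deg
  cos(-20 deg) = 0.9397, sin(-20 deg) = -0.3420
  joint[1] = (0.0000, 0.0000) + 2.4 * (0.9397, -0.3420) = (0.0000 + 2.2553, 0.0000 + -0.8208) = (2.2553, -0.8208)
link 1: phi[1] = -20 + -90 = -110 deg
  cos(-110 deg) = -0.3420, sin(-110 deg) = -0.9397
  joint[2] = (2.2553, -0.8208) + 4.5 * (-0.3420, -0.9397) = (2.2553 + -1.5391, -0.8208 + -4.2286) = (0.7162, -5.0495)
link 2: phi[2] = -20 + -90 + 10 = -100 deg
  cos(-100 deg) = -0.1736, sin(-100 deg) = -0.9848
  joint[3] = (0.7162, -5.0495) + 3.2 * (-0.1736, -0.9848) = (0.7162 + -0.5557, -5.0495 + -3.1514) = (0.1605, -8.2008)
link 3: phi[3] = -20 + -90 + 10 + 35 = -65 deg
  cos(-65 deg) = 0.4226, sin(-65 deg) = -0.9063
  joint[4] = (0.1605, -8.2008) + 9.4 * (0.4226, -0.9063) = (0.1605 + 3.9726, -8.2008 + -8.5193) = (4.1331, -16.7201)
End effector: (4.1331, -16.7201)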